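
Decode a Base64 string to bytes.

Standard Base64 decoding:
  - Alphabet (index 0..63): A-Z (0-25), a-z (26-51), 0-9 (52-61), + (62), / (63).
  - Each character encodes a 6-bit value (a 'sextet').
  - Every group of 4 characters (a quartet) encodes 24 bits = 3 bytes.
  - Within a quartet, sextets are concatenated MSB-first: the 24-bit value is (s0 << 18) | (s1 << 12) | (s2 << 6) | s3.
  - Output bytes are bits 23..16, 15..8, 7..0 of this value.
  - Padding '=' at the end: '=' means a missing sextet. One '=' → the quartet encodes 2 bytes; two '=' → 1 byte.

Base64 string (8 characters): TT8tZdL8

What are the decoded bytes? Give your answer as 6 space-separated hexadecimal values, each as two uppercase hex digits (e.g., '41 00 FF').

Answer: 4D 3F 2D 65 D2 FC

Derivation:
After char 0 ('T'=19): chars_in_quartet=1 acc=0x13 bytes_emitted=0
After char 1 ('T'=19): chars_in_quartet=2 acc=0x4D3 bytes_emitted=0
After char 2 ('8'=60): chars_in_quartet=3 acc=0x134FC bytes_emitted=0
After char 3 ('t'=45): chars_in_quartet=4 acc=0x4D3F2D -> emit 4D 3F 2D, reset; bytes_emitted=3
After char 4 ('Z'=25): chars_in_quartet=1 acc=0x19 bytes_emitted=3
After char 5 ('d'=29): chars_in_quartet=2 acc=0x65D bytes_emitted=3
After char 6 ('L'=11): chars_in_quartet=3 acc=0x1974B bytes_emitted=3
After char 7 ('8'=60): chars_in_quartet=4 acc=0x65D2FC -> emit 65 D2 FC, reset; bytes_emitted=6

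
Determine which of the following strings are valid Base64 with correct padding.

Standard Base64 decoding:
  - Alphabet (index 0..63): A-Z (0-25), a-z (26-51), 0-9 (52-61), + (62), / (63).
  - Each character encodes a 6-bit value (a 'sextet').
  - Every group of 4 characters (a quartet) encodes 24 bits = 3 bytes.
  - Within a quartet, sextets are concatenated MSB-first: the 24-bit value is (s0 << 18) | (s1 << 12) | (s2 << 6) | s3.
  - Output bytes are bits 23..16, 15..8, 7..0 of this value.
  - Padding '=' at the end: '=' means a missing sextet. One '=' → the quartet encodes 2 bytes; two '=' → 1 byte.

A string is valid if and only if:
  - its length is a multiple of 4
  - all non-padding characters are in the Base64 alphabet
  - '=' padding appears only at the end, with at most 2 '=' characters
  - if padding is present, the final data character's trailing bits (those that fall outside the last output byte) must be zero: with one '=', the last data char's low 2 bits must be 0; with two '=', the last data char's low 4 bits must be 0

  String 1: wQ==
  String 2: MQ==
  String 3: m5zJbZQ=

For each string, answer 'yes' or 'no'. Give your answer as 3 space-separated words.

String 1: 'wQ==' → valid
String 2: 'MQ==' → valid
String 3: 'm5zJbZQ=' → valid

Answer: yes yes yes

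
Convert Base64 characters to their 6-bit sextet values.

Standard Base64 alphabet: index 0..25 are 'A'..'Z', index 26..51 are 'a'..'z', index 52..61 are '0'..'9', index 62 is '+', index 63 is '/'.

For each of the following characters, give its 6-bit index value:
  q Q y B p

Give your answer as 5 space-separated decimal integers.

Answer: 42 16 50 1 41

Derivation:
'q': a..z range, 26 + ord('q') − ord('a') = 42
'Q': A..Z range, ord('Q') − ord('A') = 16
'y': a..z range, 26 + ord('y') − ord('a') = 50
'B': A..Z range, ord('B') − ord('A') = 1
'p': a..z range, 26 + ord('p') − ord('a') = 41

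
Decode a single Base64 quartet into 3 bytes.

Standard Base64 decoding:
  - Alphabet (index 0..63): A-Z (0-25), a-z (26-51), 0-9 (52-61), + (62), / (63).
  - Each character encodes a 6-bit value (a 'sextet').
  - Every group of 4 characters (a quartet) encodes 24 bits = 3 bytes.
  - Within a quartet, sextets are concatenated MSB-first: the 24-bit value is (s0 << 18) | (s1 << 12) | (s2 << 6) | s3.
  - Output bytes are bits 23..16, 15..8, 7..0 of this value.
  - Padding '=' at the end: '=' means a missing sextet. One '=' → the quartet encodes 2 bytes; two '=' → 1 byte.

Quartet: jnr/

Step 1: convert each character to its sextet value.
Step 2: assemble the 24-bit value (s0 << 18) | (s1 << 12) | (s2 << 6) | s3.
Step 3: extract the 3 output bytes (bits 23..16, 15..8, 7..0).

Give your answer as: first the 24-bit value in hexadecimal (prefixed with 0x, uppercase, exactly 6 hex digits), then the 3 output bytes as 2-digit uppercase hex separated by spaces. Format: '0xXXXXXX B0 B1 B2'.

Sextets: j=35, n=39, r=43, /=63
24-bit: (35<<18) | (39<<12) | (43<<6) | 63
      = 0x8C0000 | 0x027000 | 0x000AC0 | 0x00003F
      = 0x8E7AFF
Bytes: (v>>16)&0xFF=8E, (v>>8)&0xFF=7A, v&0xFF=FF

Answer: 0x8E7AFF 8E 7A FF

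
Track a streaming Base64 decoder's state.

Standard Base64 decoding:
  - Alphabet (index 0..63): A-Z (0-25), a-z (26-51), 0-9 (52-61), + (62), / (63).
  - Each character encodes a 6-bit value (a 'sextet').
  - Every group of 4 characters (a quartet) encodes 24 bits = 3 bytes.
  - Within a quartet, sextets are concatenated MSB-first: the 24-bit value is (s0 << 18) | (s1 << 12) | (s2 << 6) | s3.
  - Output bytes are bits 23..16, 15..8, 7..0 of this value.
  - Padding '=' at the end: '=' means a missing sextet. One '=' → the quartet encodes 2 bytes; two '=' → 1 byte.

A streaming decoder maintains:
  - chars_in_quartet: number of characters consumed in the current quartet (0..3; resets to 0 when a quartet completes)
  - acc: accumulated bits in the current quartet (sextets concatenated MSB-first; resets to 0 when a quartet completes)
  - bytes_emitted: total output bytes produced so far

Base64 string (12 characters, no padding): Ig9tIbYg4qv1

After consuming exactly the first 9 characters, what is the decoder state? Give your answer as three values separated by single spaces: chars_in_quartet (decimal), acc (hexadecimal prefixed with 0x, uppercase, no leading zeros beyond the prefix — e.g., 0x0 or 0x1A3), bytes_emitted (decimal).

Answer: 1 0x38 6

Derivation:
After char 0 ('I'=8): chars_in_quartet=1 acc=0x8 bytes_emitted=0
After char 1 ('g'=32): chars_in_quartet=2 acc=0x220 bytes_emitted=0
After char 2 ('9'=61): chars_in_quartet=3 acc=0x883D bytes_emitted=0
After char 3 ('t'=45): chars_in_quartet=4 acc=0x220F6D -> emit 22 0F 6D, reset; bytes_emitted=3
After char 4 ('I'=8): chars_in_quartet=1 acc=0x8 bytes_emitted=3
After char 5 ('b'=27): chars_in_quartet=2 acc=0x21B bytes_emitted=3
After char 6 ('Y'=24): chars_in_quartet=3 acc=0x86D8 bytes_emitted=3
After char 7 ('g'=32): chars_in_quartet=4 acc=0x21B620 -> emit 21 B6 20, reset; bytes_emitted=6
After char 8 ('4'=56): chars_in_quartet=1 acc=0x38 bytes_emitted=6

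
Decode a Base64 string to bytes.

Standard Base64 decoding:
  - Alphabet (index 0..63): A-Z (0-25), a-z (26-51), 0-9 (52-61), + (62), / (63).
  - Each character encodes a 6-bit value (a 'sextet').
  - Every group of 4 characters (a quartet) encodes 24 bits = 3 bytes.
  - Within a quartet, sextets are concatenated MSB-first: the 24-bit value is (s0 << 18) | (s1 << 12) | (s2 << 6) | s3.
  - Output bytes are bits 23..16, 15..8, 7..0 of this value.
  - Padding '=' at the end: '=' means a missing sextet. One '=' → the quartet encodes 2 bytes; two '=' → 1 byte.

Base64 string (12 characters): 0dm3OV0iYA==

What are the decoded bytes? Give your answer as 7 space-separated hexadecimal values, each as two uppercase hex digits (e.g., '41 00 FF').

Answer: D1 D9 B7 39 5D 22 60

Derivation:
After char 0 ('0'=52): chars_in_quartet=1 acc=0x34 bytes_emitted=0
After char 1 ('d'=29): chars_in_quartet=2 acc=0xD1D bytes_emitted=0
After char 2 ('m'=38): chars_in_quartet=3 acc=0x34766 bytes_emitted=0
After char 3 ('3'=55): chars_in_quartet=4 acc=0xD1D9B7 -> emit D1 D9 B7, reset; bytes_emitted=3
After char 4 ('O'=14): chars_in_quartet=1 acc=0xE bytes_emitted=3
After char 5 ('V'=21): chars_in_quartet=2 acc=0x395 bytes_emitted=3
After char 6 ('0'=52): chars_in_quartet=3 acc=0xE574 bytes_emitted=3
After char 7 ('i'=34): chars_in_quartet=4 acc=0x395D22 -> emit 39 5D 22, reset; bytes_emitted=6
After char 8 ('Y'=24): chars_in_quartet=1 acc=0x18 bytes_emitted=6
After char 9 ('A'=0): chars_in_quartet=2 acc=0x600 bytes_emitted=6
Padding '==': partial quartet acc=0x600 -> emit 60; bytes_emitted=7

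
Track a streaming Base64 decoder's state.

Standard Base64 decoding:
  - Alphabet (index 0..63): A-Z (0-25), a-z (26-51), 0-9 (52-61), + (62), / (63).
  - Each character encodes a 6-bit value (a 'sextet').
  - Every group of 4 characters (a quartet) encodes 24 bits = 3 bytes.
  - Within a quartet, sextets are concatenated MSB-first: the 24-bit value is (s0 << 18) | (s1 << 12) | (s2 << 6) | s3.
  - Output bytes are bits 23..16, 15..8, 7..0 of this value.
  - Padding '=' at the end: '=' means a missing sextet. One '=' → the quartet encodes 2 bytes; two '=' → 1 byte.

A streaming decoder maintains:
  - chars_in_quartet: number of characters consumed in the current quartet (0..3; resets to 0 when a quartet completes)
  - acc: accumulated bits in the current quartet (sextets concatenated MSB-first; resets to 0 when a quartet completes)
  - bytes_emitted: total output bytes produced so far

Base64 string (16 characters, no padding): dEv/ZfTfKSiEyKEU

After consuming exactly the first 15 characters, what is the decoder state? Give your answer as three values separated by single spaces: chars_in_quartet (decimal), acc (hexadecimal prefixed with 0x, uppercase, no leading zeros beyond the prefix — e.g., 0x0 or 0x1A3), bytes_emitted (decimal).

After char 0 ('d'=29): chars_in_quartet=1 acc=0x1D bytes_emitted=0
After char 1 ('E'=4): chars_in_quartet=2 acc=0x744 bytes_emitted=0
After char 2 ('v'=47): chars_in_quartet=3 acc=0x1D12F bytes_emitted=0
After char 3 ('/'=63): chars_in_quartet=4 acc=0x744BFF -> emit 74 4B FF, reset; bytes_emitted=3
After char 4 ('Z'=25): chars_in_quartet=1 acc=0x19 bytes_emitted=3
After char 5 ('f'=31): chars_in_quartet=2 acc=0x65F bytes_emitted=3
After char 6 ('T'=19): chars_in_quartet=3 acc=0x197D3 bytes_emitted=3
After char 7 ('f'=31): chars_in_quartet=4 acc=0x65F4DF -> emit 65 F4 DF, reset; bytes_emitted=6
After char 8 ('K'=10): chars_in_quartet=1 acc=0xA bytes_emitted=6
After char 9 ('S'=18): chars_in_quartet=2 acc=0x292 bytes_emitted=6
After char 10 ('i'=34): chars_in_quartet=3 acc=0xA4A2 bytes_emitted=6
After char 11 ('E'=4): chars_in_quartet=4 acc=0x292884 -> emit 29 28 84, reset; bytes_emitted=9
After char 12 ('y'=50): chars_in_quartet=1 acc=0x32 bytes_emitted=9
After char 13 ('K'=10): chars_in_quartet=2 acc=0xC8A bytes_emitted=9
After char 14 ('E'=4): chars_in_quartet=3 acc=0x32284 bytes_emitted=9

Answer: 3 0x32284 9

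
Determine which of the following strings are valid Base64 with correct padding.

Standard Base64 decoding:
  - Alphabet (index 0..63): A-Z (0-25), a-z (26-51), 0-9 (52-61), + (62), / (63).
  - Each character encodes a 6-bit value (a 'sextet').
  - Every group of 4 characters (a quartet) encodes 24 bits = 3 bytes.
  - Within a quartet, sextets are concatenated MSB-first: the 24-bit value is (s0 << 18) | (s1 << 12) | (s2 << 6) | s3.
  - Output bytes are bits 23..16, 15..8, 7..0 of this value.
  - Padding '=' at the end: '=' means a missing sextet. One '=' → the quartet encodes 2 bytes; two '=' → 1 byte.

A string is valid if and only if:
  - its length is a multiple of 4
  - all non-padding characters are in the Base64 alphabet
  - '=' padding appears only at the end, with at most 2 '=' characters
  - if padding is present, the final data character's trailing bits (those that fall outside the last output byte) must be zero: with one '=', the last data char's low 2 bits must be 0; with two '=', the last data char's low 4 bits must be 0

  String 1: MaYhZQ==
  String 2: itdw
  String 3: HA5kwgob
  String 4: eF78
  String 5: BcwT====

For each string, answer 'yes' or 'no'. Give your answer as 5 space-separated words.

String 1: 'MaYhZQ==' → valid
String 2: 'itdw' → valid
String 3: 'HA5kwgob' → valid
String 4: 'eF78' → valid
String 5: 'BcwT====' → invalid (4 pad chars (max 2))

Answer: yes yes yes yes no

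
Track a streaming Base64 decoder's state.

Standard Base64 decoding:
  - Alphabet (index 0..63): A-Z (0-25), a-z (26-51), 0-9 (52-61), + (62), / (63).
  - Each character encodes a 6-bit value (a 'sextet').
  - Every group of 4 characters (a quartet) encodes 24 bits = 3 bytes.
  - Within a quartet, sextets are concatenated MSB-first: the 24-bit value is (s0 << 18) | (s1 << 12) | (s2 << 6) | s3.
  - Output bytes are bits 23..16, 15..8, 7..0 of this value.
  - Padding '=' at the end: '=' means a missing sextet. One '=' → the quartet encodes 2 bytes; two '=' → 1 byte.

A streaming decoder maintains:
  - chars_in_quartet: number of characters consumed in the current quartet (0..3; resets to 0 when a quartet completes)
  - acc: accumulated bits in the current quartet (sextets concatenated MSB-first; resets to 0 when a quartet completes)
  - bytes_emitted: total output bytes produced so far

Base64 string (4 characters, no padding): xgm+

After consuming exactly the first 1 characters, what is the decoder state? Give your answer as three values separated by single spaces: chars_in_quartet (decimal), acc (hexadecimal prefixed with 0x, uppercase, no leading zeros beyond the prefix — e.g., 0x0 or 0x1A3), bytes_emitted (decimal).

After char 0 ('x'=49): chars_in_quartet=1 acc=0x31 bytes_emitted=0

Answer: 1 0x31 0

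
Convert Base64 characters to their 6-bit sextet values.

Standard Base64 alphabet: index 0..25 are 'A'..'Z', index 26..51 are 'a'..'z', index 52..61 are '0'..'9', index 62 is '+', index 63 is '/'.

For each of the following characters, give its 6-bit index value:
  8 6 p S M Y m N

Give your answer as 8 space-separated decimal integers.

Answer: 60 58 41 18 12 24 38 13

Derivation:
'8': 0..9 range, 52 + ord('8') − ord('0') = 60
'6': 0..9 range, 52 + ord('6') − ord('0') = 58
'p': a..z range, 26 + ord('p') − ord('a') = 41
'S': A..Z range, ord('S') − ord('A') = 18
'M': A..Z range, ord('M') − ord('A') = 12
'Y': A..Z range, ord('Y') − ord('A') = 24
'm': a..z range, 26 + ord('m') − ord('a') = 38
'N': A..Z range, ord('N') − ord('A') = 13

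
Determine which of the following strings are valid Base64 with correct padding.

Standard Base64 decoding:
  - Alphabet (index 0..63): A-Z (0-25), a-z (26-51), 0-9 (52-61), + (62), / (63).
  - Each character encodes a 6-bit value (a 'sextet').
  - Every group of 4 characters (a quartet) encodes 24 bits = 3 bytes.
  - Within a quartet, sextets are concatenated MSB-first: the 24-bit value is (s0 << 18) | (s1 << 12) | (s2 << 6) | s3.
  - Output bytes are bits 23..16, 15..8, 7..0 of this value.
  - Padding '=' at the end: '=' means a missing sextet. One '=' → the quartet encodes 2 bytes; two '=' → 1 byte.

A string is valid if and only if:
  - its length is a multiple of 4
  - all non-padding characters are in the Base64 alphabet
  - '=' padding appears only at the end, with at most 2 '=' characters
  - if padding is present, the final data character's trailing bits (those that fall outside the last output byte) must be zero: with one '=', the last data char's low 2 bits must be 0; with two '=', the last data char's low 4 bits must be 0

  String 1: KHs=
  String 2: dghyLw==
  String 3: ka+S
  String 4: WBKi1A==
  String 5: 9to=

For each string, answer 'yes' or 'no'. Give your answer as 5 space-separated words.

String 1: 'KHs=' → valid
String 2: 'dghyLw==' → valid
String 3: 'ka+S' → valid
String 4: 'WBKi1A==' → valid
String 5: '9to=' → valid

Answer: yes yes yes yes yes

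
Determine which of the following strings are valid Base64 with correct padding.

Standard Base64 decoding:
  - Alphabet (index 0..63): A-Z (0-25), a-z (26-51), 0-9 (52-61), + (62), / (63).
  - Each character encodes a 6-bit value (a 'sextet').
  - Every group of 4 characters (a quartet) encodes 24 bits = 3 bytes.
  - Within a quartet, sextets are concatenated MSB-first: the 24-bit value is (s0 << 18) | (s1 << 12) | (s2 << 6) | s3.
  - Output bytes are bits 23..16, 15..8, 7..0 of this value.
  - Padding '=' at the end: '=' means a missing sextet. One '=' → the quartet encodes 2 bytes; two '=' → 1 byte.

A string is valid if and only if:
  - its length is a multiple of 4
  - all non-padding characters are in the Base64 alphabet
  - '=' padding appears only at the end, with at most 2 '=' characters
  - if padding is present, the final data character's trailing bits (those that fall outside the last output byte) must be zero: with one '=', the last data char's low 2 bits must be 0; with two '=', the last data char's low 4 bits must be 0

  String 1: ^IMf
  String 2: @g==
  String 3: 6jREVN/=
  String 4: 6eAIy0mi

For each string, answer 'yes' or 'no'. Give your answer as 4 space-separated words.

String 1: '^IMf' → invalid (bad char(s): ['^'])
String 2: '@g==' → invalid (bad char(s): ['@'])
String 3: '6jREVN/=' → invalid (bad trailing bits)
String 4: '6eAIy0mi' → valid

Answer: no no no yes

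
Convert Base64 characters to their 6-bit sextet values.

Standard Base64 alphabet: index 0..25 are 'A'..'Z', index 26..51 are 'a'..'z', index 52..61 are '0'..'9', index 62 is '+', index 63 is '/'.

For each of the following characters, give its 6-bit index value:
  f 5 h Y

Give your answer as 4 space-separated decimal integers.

'f': a..z range, 26 + ord('f') − ord('a') = 31
'5': 0..9 range, 52 + ord('5') − ord('0') = 57
'h': a..z range, 26 + ord('h') − ord('a') = 33
'Y': A..Z range, ord('Y') − ord('A') = 24

Answer: 31 57 33 24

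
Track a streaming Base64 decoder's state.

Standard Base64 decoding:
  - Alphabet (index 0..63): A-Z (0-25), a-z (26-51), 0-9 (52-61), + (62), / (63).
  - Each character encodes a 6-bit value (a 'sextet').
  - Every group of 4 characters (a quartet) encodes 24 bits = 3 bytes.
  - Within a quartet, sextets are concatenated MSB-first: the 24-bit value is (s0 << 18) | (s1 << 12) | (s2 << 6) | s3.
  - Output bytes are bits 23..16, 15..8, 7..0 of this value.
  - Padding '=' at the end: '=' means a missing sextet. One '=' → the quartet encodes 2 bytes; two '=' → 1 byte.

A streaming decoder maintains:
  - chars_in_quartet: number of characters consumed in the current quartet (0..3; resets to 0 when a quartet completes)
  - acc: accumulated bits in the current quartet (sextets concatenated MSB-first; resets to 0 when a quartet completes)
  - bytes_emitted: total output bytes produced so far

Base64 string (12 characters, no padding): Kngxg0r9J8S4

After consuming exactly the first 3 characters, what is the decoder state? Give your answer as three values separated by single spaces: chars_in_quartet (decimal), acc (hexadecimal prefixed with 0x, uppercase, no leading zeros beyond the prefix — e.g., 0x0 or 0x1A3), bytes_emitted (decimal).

After char 0 ('K'=10): chars_in_quartet=1 acc=0xA bytes_emitted=0
After char 1 ('n'=39): chars_in_quartet=2 acc=0x2A7 bytes_emitted=0
After char 2 ('g'=32): chars_in_quartet=3 acc=0xA9E0 bytes_emitted=0

Answer: 3 0xA9E0 0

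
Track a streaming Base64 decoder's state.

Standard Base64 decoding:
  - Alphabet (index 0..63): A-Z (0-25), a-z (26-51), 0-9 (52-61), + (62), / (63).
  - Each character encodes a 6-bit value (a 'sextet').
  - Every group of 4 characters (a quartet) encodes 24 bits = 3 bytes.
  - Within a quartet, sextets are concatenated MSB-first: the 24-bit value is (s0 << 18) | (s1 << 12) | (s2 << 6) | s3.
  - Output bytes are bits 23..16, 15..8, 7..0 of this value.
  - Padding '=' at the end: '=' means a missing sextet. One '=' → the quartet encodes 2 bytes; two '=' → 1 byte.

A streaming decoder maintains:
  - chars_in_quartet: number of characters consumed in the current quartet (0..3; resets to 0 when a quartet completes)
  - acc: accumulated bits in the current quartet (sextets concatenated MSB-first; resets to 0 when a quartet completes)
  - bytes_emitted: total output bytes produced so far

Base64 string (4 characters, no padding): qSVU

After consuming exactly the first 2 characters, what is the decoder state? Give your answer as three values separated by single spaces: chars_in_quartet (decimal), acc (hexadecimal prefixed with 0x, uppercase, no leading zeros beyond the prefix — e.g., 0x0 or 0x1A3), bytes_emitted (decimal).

Answer: 2 0xA92 0

Derivation:
After char 0 ('q'=42): chars_in_quartet=1 acc=0x2A bytes_emitted=0
After char 1 ('S'=18): chars_in_quartet=2 acc=0xA92 bytes_emitted=0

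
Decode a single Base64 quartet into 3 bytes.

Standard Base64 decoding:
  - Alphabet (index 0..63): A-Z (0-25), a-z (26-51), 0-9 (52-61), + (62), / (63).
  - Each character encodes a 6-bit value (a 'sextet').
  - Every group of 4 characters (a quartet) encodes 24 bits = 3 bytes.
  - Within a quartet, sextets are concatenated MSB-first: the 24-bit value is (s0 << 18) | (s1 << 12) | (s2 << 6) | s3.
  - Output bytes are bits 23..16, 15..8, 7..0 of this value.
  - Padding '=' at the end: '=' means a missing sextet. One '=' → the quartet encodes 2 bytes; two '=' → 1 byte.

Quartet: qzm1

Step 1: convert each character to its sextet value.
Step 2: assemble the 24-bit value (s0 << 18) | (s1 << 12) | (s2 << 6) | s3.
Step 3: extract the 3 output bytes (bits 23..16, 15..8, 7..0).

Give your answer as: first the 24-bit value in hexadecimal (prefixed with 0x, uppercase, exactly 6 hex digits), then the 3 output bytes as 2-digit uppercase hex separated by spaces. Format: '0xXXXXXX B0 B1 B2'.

Answer: 0xAB39B5 AB 39 B5

Derivation:
Sextets: q=42, z=51, m=38, 1=53
24-bit: (42<<18) | (51<<12) | (38<<6) | 53
      = 0xA80000 | 0x033000 | 0x000980 | 0x000035
      = 0xAB39B5
Bytes: (v>>16)&0xFF=AB, (v>>8)&0xFF=39, v&0xFF=B5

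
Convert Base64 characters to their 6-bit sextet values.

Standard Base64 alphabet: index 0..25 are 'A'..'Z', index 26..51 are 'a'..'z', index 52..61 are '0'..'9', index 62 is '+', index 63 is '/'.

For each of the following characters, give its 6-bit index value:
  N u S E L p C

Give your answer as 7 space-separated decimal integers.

Answer: 13 46 18 4 11 41 2

Derivation:
'N': A..Z range, ord('N') − ord('A') = 13
'u': a..z range, 26 + ord('u') − ord('a') = 46
'S': A..Z range, ord('S') − ord('A') = 18
'E': A..Z range, ord('E') − ord('A') = 4
'L': A..Z range, ord('L') − ord('A') = 11
'p': a..z range, 26 + ord('p') − ord('a') = 41
'C': A..Z range, ord('C') − ord('A') = 2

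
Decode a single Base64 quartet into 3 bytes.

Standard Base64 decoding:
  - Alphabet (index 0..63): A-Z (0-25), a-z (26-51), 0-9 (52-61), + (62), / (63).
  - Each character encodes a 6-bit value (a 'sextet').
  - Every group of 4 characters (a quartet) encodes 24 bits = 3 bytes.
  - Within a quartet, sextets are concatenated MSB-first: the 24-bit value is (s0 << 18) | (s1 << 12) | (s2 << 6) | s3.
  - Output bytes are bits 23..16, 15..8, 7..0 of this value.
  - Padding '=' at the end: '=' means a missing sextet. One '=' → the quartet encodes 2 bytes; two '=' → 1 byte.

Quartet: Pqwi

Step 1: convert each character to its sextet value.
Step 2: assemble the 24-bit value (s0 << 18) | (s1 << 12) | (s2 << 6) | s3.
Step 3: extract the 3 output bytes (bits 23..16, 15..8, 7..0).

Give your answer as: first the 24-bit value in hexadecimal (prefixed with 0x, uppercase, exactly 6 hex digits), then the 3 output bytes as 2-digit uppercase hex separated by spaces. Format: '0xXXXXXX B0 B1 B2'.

Sextets: P=15, q=42, w=48, i=34
24-bit: (15<<18) | (42<<12) | (48<<6) | 34
      = 0x3C0000 | 0x02A000 | 0x000C00 | 0x000022
      = 0x3EAC22
Bytes: (v>>16)&0xFF=3E, (v>>8)&0xFF=AC, v&0xFF=22

Answer: 0x3EAC22 3E AC 22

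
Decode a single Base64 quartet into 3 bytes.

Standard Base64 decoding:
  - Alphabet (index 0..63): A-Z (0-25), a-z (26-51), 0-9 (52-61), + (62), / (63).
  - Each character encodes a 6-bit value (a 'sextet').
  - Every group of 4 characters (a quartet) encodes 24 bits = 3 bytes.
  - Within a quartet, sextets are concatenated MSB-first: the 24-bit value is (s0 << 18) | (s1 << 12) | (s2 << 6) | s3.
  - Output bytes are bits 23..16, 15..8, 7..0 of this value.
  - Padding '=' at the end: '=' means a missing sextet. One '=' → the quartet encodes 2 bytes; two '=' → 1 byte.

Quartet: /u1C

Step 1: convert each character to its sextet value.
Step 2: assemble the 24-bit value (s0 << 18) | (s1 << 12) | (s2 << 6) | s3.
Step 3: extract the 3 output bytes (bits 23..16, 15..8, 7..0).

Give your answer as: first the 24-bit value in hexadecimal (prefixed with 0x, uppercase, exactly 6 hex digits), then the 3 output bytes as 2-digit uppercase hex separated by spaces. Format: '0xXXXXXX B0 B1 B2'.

Answer: 0xFEED42 FE ED 42

Derivation:
Sextets: /=63, u=46, 1=53, C=2
24-bit: (63<<18) | (46<<12) | (53<<6) | 2
      = 0xFC0000 | 0x02E000 | 0x000D40 | 0x000002
      = 0xFEED42
Bytes: (v>>16)&0xFF=FE, (v>>8)&0xFF=ED, v&0xFF=42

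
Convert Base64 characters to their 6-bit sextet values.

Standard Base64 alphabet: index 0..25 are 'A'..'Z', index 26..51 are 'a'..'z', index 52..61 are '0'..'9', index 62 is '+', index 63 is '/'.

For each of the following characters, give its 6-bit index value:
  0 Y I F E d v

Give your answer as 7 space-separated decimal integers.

Answer: 52 24 8 5 4 29 47

Derivation:
'0': 0..9 range, 52 + ord('0') − ord('0') = 52
'Y': A..Z range, ord('Y') − ord('A') = 24
'I': A..Z range, ord('I') − ord('A') = 8
'F': A..Z range, ord('F') − ord('A') = 5
'E': A..Z range, ord('E') − ord('A') = 4
'd': a..z range, 26 + ord('d') − ord('a') = 29
'v': a..z range, 26 + ord('v') − ord('a') = 47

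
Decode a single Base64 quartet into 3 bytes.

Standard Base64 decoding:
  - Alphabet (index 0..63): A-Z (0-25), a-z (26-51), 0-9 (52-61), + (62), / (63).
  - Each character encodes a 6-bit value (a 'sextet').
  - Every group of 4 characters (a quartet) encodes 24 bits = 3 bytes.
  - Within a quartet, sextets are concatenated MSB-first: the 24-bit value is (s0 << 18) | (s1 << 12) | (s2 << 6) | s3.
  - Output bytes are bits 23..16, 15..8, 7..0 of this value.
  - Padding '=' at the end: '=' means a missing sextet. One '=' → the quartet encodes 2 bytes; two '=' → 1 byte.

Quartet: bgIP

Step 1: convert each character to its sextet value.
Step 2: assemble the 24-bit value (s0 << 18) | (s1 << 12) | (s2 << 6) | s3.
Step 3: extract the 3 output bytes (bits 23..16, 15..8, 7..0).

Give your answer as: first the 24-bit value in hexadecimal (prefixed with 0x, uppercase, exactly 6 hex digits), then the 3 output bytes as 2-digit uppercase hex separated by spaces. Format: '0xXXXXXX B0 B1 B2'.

Sextets: b=27, g=32, I=8, P=15
24-bit: (27<<18) | (32<<12) | (8<<6) | 15
      = 0x6C0000 | 0x020000 | 0x000200 | 0x00000F
      = 0x6E020F
Bytes: (v>>16)&0xFF=6E, (v>>8)&0xFF=02, v&0xFF=0F

Answer: 0x6E020F 6E 02 0F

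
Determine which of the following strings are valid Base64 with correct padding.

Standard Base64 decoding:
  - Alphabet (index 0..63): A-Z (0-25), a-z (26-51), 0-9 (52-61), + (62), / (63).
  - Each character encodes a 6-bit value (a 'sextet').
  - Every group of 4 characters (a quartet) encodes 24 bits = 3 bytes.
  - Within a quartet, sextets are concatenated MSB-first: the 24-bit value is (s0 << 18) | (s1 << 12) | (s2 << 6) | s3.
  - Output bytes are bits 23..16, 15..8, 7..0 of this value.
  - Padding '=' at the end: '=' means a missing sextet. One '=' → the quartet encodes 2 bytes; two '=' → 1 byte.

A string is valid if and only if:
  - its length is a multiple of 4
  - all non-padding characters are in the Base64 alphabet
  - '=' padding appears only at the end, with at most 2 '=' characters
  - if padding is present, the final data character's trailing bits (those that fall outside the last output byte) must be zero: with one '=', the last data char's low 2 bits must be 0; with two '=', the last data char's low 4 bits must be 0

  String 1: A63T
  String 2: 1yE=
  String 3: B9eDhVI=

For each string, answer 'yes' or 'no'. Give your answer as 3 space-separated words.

String 1: 'A63T' → valid
String 2: '1yE=' → valid
String 3: 'B9eDhVI=' → valid

Answer: yes yes yes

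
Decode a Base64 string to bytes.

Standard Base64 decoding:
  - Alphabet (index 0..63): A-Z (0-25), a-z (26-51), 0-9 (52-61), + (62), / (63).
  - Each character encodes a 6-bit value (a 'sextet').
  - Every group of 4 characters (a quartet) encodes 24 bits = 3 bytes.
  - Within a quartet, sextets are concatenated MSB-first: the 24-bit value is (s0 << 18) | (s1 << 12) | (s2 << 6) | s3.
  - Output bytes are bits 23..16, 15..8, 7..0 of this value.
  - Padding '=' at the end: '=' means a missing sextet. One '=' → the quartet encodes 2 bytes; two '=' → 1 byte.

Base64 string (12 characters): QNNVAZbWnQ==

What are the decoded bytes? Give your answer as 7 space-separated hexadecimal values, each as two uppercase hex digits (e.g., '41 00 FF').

Answer: 40 D3 55 01 96 D6 9D

Derivation:
After char 0 ('Q'=16): chars_in_quartet=1 acc=0x10 bytes_emitted=0
After char 1 ('N'=13): chars_in_quartet=2 acc=0x40D bytes_emitted=0
After char 2 ('N'=13): chars_in_quartet=3 acc=0x1034D bytes_emitted=0
After char 3 ('V'=21): chars_in_quartet=4 acc=0x40D355 -> emit 40 D3 55, reset; bytes_emitted=3
After char 4 ('A'=0): chars_in_quartet=1 acc=0x0 bytes_emitted=3
After char 5 ('Z'=25): chars_in_quartet=2 acc=0x19 bytes_emitted=3
After char 6 ('b'=27): chars_in_quartet=3 acc=0x65B bytes_emitted=3
After char 7 ('W'=22): chars_in_quartet=4 acc=0x196D6 -> emit 01 96 D6, reset; bytes_emitted=6
After char 8 ('n'=39): chars_in_quartet=1 acc=0x27 bytes_emitted=6
After char 9 ('Q'=16): chars_in_quartet=2 acc=0x9D0 bytes_emitted=6
Padding '==': partial quartet acc=0x9D0 -> emit 9D; bytes_emitted=7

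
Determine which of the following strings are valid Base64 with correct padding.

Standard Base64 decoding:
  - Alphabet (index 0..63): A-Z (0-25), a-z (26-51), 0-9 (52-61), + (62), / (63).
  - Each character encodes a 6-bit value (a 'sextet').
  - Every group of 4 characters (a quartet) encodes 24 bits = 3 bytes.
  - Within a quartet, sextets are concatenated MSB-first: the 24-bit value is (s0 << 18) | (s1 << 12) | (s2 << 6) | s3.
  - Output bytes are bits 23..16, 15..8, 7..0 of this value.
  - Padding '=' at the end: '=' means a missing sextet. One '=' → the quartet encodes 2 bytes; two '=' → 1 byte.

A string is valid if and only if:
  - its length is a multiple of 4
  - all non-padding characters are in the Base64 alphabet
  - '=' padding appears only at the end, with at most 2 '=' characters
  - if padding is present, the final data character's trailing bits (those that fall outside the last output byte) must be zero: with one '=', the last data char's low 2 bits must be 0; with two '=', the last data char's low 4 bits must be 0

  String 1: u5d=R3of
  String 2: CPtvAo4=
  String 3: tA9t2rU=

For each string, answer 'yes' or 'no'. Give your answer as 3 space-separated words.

Answer: no yes yes

Derivation:
String 1: 'u5d=R3of' → invalid (bad char(s): ['=']; '=' in middle)
String 2: 'CPtvAo4=' → valid
String 3: 'tA9t2rU=' → valid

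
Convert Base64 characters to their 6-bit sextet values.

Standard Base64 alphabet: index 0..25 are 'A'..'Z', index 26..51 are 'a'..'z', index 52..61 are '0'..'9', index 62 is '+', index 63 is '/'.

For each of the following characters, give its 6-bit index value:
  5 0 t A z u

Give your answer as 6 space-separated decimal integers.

'5': 0..9 range, 52 + ord('5') − ord('0') = 57
'0': 0..9 range, 52 + ord('0') − ord('0') = 52
't': a..z range, 26 + ord('t') − ord('a') = 45
'A': A..Z range, ord('A') − ord('A') = 0
'z': a..z range, 26 + ord('z') − ord('a') = 51
'u': a..z range, 26 + ord('u') − ord('a') = 46

Answer: 57 52 45 0 51 46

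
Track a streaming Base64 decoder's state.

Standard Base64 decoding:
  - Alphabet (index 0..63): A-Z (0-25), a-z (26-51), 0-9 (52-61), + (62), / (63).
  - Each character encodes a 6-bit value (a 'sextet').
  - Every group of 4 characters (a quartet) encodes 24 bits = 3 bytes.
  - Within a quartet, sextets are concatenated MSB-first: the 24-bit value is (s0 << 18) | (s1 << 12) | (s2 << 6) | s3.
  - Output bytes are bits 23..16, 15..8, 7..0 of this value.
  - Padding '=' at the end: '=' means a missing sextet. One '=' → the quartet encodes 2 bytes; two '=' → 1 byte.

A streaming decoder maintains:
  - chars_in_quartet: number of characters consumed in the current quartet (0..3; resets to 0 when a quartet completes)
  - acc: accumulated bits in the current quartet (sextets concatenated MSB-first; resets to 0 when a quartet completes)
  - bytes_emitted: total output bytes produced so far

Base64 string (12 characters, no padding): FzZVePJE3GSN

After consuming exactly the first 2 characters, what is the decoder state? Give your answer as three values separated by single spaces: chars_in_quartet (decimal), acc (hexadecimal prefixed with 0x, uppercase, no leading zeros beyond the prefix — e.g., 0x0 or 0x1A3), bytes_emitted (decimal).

Answer: 2 0x173 0

Derivation:
After char 0 ('F'=5): chars_in_quartet=1 acc=0x5 bytes_emitted=0
After char 1 ('z'=51): chars_in_quartet=2 acc=0x173 bytes_emitted=0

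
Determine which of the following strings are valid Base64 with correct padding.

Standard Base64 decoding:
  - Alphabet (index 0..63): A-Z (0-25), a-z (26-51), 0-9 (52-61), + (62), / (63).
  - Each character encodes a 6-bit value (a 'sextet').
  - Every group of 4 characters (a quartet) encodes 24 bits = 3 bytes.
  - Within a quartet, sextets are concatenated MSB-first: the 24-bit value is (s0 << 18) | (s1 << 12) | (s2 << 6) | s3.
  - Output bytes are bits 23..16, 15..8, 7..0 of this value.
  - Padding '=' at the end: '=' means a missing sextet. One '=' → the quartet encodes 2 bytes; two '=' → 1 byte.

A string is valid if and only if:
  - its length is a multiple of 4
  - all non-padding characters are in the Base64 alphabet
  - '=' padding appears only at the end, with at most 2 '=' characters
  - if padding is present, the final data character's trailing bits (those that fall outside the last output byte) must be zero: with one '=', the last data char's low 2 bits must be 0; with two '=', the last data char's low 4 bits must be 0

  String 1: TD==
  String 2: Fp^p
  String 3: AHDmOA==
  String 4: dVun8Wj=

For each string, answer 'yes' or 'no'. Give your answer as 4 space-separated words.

String 1: 'TD==' → invalid (bad trailing bits)
String 2: 'Fp^p' → invalid (bad char(s): ['^'])
String 3: 'AHDmOA==' → valid
String 4: 'dVun8Wj=' → invalid (bad trailing bits)

Answer: no no yes no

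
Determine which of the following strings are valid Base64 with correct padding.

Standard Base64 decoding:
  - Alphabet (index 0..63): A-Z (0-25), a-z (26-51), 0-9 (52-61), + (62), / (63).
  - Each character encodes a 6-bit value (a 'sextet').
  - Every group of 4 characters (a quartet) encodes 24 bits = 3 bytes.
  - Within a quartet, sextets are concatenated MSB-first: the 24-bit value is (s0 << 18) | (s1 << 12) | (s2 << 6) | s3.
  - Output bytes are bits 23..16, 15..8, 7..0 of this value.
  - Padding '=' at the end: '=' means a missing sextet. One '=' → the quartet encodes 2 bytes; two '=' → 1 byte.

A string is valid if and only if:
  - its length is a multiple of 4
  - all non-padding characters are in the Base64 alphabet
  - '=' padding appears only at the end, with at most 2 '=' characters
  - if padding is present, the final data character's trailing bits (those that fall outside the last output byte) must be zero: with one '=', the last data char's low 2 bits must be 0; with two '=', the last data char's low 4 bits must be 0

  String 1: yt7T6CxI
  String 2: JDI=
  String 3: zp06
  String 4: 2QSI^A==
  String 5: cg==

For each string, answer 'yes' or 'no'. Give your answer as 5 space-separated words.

Answer: yes yes yes no yes

Derivation:
String 1: 'yt7T6CxI' → valid
String 2: 'JDI=' → valid
String 3: 'zp06' → valid
String 4: '2QSI^A==' → invalid (bad char(s): ['^'])
String 5: 'cg==' → valid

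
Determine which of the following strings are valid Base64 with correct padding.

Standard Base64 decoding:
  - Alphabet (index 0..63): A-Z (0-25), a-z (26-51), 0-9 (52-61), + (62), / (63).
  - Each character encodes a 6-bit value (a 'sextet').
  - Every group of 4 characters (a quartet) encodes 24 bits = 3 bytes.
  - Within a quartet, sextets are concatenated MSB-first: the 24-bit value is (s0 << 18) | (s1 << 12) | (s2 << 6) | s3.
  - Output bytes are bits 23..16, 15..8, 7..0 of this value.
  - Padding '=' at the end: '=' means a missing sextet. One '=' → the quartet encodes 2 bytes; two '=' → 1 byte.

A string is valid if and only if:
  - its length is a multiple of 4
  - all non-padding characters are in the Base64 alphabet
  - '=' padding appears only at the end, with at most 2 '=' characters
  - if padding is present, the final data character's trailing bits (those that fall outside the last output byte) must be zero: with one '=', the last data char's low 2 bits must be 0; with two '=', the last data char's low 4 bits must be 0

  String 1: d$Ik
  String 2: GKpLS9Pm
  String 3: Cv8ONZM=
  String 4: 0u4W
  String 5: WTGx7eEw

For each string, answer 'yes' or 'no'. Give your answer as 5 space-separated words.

String 1: 'd$Ik' → invalid (bad char(s): ['$'])
String 2: 'GKpLS9Pm' → valid
String 3: 'Cv8ONZM=' → valid
String 4: '0u4W' → valid
String 5: 'WTGx7eEw' → valid

Answer: no yes yes yes yes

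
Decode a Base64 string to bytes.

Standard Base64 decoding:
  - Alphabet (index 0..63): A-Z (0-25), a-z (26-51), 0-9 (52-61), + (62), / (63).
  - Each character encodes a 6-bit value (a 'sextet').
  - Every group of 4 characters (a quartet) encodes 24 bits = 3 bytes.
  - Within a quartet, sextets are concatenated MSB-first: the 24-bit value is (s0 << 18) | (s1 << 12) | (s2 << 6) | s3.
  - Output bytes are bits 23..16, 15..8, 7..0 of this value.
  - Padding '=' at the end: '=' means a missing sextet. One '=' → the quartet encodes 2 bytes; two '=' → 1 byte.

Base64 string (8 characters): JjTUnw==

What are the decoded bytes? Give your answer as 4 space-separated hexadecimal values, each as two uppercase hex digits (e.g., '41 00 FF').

After char 0 ('J'=9): chars_in_quartet=1 acc=0x9 bytes_emitted=0
After char 1 ('j'=35): chars_in_quartet=2 acc=0x263 bytes_emitted=0
After char 2 ('T'=19): chars_in_quartet=3 acc=0x98D3 bytes_emitted=0
After char 3 ('U'=20): chars_in_quartet=4 acc=0x2634D4 -> emit 26 34 D4, reset; bytes_emitted=3
After char 4 ('n'=39): chars_in_quartet=1 acc=0x27 bytes_emitted=3
After char 5 ('w'=48): chars_in_quartet=2 acc=0x9F0 bytes_emitted=3
Padding '==': partial quartet acc=0x9F0 -> emit 9F; bytes_emitted=4

Answer: 26 34 D4 9F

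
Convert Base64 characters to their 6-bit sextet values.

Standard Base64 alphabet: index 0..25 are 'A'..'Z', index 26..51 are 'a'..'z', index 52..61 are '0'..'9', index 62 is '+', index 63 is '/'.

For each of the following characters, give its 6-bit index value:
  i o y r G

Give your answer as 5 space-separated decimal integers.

'i': a..z range, 26 + ord('i') − ord('a') = 34
'o': a..z range, 26 + ord('o') − ord('a') = 40
'y': a..z range, 26 + ord('y') − ord('a') = 50
'r': a..z range, 26 + ord('r') − ord('a') = 43
'G': A..Z range, ord('G') − ord('A') = 6

Answer: 34 40 50 43 6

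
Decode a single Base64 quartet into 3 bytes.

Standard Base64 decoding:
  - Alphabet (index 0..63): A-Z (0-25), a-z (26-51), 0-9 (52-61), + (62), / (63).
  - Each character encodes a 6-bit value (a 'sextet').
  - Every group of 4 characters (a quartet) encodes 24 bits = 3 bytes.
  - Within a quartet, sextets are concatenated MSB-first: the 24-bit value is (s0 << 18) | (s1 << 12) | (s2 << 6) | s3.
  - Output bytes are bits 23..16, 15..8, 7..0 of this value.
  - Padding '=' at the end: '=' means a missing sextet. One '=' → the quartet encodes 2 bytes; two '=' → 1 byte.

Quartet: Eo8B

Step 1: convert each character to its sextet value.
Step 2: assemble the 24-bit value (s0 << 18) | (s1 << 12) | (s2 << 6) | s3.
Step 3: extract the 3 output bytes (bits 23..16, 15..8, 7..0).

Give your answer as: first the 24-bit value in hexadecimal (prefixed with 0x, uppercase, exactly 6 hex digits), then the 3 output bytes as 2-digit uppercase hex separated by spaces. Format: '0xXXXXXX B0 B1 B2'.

Sextets: E=4, o=40, 8=60, B=1
24-bit: (4<<18) | (40<<12) | (60<<6) | 1
      = 0x100000 | 0x028000 | 0x000F00 | 0x000001
      = 0x128F01
Bytes: (v>>16)&0xFF=12, (v>>8)&0xFF=8F, v&0xFF=01

Answer: 0x128F01 12 8F 01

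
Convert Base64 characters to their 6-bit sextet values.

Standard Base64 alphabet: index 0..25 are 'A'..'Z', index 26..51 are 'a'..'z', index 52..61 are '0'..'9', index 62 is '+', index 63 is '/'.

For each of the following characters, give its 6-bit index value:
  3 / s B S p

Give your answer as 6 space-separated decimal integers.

Answer: 55 63 44 1 18 41

Derivation:
'3': 0..9 range, 52 + ord('3') − ord('0') = 55
'/': index 63
's': a..z range, 26 + ord('s') − ord('a') = 44
'B': A..Z range, ord('B') − ord('A') = 1
'S': A..Z range, ord('S') − ord('A') = 18
'p': a..z range, 26 + ord('p') − ord('a') = 41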